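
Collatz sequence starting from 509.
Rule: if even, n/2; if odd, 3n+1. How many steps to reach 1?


509 → 1528 → 764 → 382 → 191 → 574 → 287 → 862 → 431 → 1294 → 647 → 1942 → 971 → 2914 → 1457 → 4372 → 2186 → 1093 → 3280 → 1640 → 820 → 410 → 205 → 616 → 308 → 154 → 77 → 232 → 116 → 58 → 29 → 88 → 44 → 22 → 11 → 34 → 17 → 52 → 26 → 13 → 40 → 20 → 10 → 5 → 16 → 8 → 4 → 2 → 1
Total steps = 48

48 steps


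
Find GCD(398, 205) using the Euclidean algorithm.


398 = 1 * 205 + 193
205 = 1 * 193 + 12
193 = 16 * 12 + 1
12 = 12 * 1 + 0
GCD = 1


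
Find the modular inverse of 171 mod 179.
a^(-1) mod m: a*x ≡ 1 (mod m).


Use the extended Euclidean algorithm on (179, 171); each row r = 179*s + 171*t:
r=179, s=1, t=0
r=171, s=0, t=1
q=1: r=8, s=1, t=-1   [179*(1) + 171*(-1) = 8]
q=21: r=3, s=-21, t=22   [179*(-21) + 171*(22) = 3]
q=2: r=2, s=43, t=-45   [179*(43) + 171*(-45) = 2]
q=1: r=1, s=-64, t=67   [179*(-64) + 171*(67) = 1]
q=2: r=0, s=171, t=-179   [179*(171) + 171*(-179) = 0]
GCD = 1 with t = 67, so 171*(67) ≡ 1 (mod 179)
Inverse = 67 mod 179 = 67
Check: 171 * 67 = 11457 ≡ 1 (mod 179)

171^(-1) ≡ 67 (mod 179)


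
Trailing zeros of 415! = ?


floor(415/5) = 83
floor(415/25) = 16
floor(415/125) = 3
Total = 102

102 trailing zeros


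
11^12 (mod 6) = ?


11^1 mod 6 = 5
11^2 mod 6 = 1
11^3 mod 6 = 5
11^4 mod 6 = 1
11^5 mod 6 = 5
11^6 mod 6 = 1
11^7 mod 6 = 5
11^8 mod 6 = 1
11^9 mod 6 = 5
11^10 mod 6 = 1
11^11 mod 6 = 5
11^12 mod 6 = 1


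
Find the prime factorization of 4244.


4244 / 2 = 2122
2122 / 2 = 1061
1061 / 1061 = 1
4244 = 2^2 × 1061


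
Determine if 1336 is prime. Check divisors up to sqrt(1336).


1336 / 2 = 668 (exact division)
1336 is NOT prime.

No, 1336 is not prime


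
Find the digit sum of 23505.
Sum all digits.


2 + 3 + 5 + 0 + 5 = 15


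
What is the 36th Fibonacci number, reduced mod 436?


F(k) mod 436 for k=1..36:
1, 1, 2, 3, 5, 8, 13, 21, 34, 55, 89, 144, 233, 377, 174, 115, 289, 404, 257, 225, 46, 271, 317, 152, 33, 185, 218, 403, 185, 152, 337, 53, 390, 7, 397, 404
F(36) mod 436 = 404


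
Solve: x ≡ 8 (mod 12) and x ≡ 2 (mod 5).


M = 12*5 = 60
M1 = M/12 = 5, M2 = M/5 = 12
M1^(-1) mod 12 = 5, M2^(-1) mod 5 = 3
x = 8*5*5 + 2*12*3 = 272
272 mod 60 = 32
Check: 32 mod 12 = 8 ✓, 32 mod 5 = 2 ✓

x ≡ 32 (mod 60)


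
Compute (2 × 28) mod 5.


2 × 28 = 56
56 mod 5 = 1


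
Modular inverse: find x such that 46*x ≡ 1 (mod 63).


Use the extended Euclidean algorithm on (63, 46); each row r = 63*s + 46*t:
r=63, s=1, t=0
r=46, s=0, t=1
q=1: r=17, s=1, t=-1   [63*(1) + 46*(-1) = 17]
q=2: r=12, s=-2, t=3   [63*(-2) + 46*(3) = 12]
q=1: r=5, s=3, t=-4   [63*(3) + 46*(-4) = 5]
q=2: r=2, s=-8, t=11   [63*(-8) + 46*(11) = 2]
q=2: r=1, s=19, t=-26   [63*(19) + 46*(-26) = 1]
q=2: r=0, s=-46, t=63   [63*(-46) + 46*(63) = 0]
GCD = 1 with t = -26, so 46*(-26) ≡ 1 (mod 63)
Inverse = -26 mod 63 = 37
Check: 46 * 37 = 1702 ≡ 1 (mod 63)

46^(-1) ≡ 37 (mod 63)


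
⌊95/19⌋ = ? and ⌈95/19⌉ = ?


95/19 = 5.0000
floor = 5
ceil = 5

floor = 5, ceil = 5


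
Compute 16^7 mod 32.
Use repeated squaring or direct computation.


16^1 mod 32 = 16
16^2 mod 32 = 0
16^3 mod 32 = 0
16^4 mod 32 = 0
16^5 mod 32 = 0
16^6 mod 32 = 0
16^7 mod 32 = 0


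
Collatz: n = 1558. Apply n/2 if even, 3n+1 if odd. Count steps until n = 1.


1558 → 779 → 2338 → 1169 → 3508 → 1754 → 877 → 2632 → 1316 → 658 → 329 → 988 → 494 → 247 → 742 → 371 → 1114 → 557 → 1672 → 836 → 418 → 209 → 628 → 314 → 157 → 472 → 236 → 118 → 59 → 178 → 89 → 268 → 134 → 67 → 202 → 101 → 304 → 152 → 76 → 38 → 19 → 58 → 29 → 88 → 44 → 22 → 11 → 34 → 17 → 52 → 26 → 13 → 40 → 20 → 10 → 5 → 16 → 8 → 4 → 2 → 1
Total steps = 60

60 steps


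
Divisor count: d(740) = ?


740 = 2^2 × 5^1 × 37^1
d(740) = (2+1) × (1+1) × (1+1) = 12

12 divisors


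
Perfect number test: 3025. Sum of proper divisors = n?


Proper divisors of 3025: 1, 5, 11, 25, 55, 121, 275, 605
Sum = 1 + 5 + 11 + 25 + 55 + 121 + 275 + 605 = 1098

No, 3025 is not perfect (1098 ≠ 3025)


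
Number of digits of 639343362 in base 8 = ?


639343362 in base 8 = 4606715402
Number of digits = 10

10 digits (base 8)


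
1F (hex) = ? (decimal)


1F (base 16) = 31 (decimal)
31 (decimal) = 31 (base 10)


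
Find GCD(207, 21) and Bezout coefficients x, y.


Tabular extended Euclidean (each row: r = 207*s + 21*t):
r=207, s=1, t=0
r=21, s=0, t=1
q=9: r=18, s=1, t=-9   [207*(1) + 21*(-9) = 18]
q=1: r=3, s=-1, t=10   [207*(-1) + 21*(10) = 3]
q=6: r=0, s=7, t=-69   [207*(7) + 21*(-69) = 0]
GCD = 3; from the row with r=3: x=-1, y=10
Check: 207*(-1) + 21*(10) = -207 + 210 = 3

GCD = 3, x = -1, y = 10


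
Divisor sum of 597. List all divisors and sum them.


Divisors of 597: 1, 3, 199, 597
Sum = 1 + 3 + 199 + 597 = 800

σ(597) = 800


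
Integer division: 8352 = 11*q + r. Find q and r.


8352 = 11 * 759 + 3
Check: 8349 + 3 = 8352

q = 759, r = 3


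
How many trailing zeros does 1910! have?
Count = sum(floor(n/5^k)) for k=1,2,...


floor(1910/5) = 382
floor(1910/25) = 76
floor(1910/125) = 15
floor(1910/625) = 3
Total = 476

476 trailing zeros


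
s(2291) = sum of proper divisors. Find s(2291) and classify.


Proper divisors: 1, 29, 79
Sum = 1 + 29 + 79 = 109
109 < 2291 → deficient

s(2291) = 109 (deficient)


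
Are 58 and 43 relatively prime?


Euclidean algorithm:
58 = 1 * 43 + 15
43 = 2 * 15 + 13
15 = 1 * 13 + 2
13 = 6 * 2 + 1
2 = 2 * 1 + 0
GCD(58, 43) = 1

Yes, coprime (GCD = 1)


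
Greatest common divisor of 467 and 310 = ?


467 = 1 * 310 + 157
310 = 1 * 157 + 153
157 = 1 * 153 + 4
153 = 38 * 4 + 1
4 = 4 * 1 + 0
GCD = 1


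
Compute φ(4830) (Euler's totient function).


4830 = 2 × 3 × 5 × 7 × 23
Prime factors: 2, 3, 5, 7, 23
φ(4830) = 4830 × (1-1/2) × (1-1/3) × (1-1/5) × (1-1/7) × (1-1/23)
= 4830 × 1/2 × 2/3 × 4/5 × 6/7 × 22/23 = 1056

φ(4830) = 1056


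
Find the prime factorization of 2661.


2661 / 3 = 887
887 / 887 = 1
2661 = 3 × 887


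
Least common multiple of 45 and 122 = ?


GCD(45, 122) = 1
LCM = 45*122/1 = 5490/1 = 5490

LCM = 5490


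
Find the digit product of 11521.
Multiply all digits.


1 × 1 × 5 × 2 × 1 = 10


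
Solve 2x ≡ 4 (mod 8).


GCD(2, 8) = 2 divides 4
Divide: 1x ≡ 2 (mod 4)
x ≡ 2 (mod 4)


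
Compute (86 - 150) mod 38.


86 - 150 = -64
-64 mod 38 = 12


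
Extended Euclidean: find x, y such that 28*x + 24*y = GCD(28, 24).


Tabular extended Euclidean (each row: r = 28*s + 24*t):
r=28, s=1, t=0
r=24, s=0, t=1
q=1: r=4, s=1, t=-1   [28*(1) + 24*(-1) = 4]
q=6: r=0, s=-6, t=7   [28*(-6) + 24*(7) = 0]
GCD = 4; from the row with r=4: x=1, y=-1
Check: 28*(1) + 24*(-1) = 28 - 24 = 4

GCD = 4, x = 1, y = -1


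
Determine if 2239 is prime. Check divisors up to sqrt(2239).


Check divisors up to sqrt(2239) = 47.3181
No divisors found.
2239 is prime.

Yes, 2239 is prime


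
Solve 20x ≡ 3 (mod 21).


GCD(20, 21) = 1, unique solution
a^(-1) mod 21 = 20
x = 20 * 3 mod 21 = 18

x ≡ 18 (mod 21)


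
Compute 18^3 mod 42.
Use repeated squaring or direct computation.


18^1 mod 42 = 18
18^2 mod 42 = 30
18^3 mod 42 = 36


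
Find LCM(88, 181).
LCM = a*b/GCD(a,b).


GCD(88, 181) = 1
LCM = 88*181/1 = 15928/1 = 15928

LCM = 15928


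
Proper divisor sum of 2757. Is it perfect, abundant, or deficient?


Proper divisors: 1, 3, 919
Sum = 1 + 3 + 919 = 923
923 < 2757 → deficient

s(2757) = 923 (deficient)


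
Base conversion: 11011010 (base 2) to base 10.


11011010 (base 2) = 218 (decimal)
218 (decimal) = 218 (base 10)


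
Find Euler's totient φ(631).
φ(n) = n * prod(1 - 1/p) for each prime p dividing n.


631 = 631
Prime factors: 631
φ(631) = 631 × (1-1/631)
= 631 × 630/631 = 630

φ(631) = 630


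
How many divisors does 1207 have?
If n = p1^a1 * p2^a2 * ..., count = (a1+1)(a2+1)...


1207 = 17^1 × 71^1
d(1207) = (1+1) × (1+1) = 4

4 divisors


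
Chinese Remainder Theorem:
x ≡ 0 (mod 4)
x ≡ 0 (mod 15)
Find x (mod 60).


M = 4*15 = 60
M1 = M/4 = 15, M2 = M/15 = 4
M1^(-1) mod 4 = 3, M2^(-1) mod 15 = 4
x = 0*15*3 + 0*4*4 = 0
0 mod 60 = 0
Check: 0 mod 4 = 0 ✓, 0 mod 15 = 0 ✓

x ≡ 0 (mod 60)


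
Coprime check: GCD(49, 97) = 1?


Euclidean algorithm:
97 = 1 * 49 + 48
49 = 1 * 48 + 1
48 = 48 * 1 + 0
GCD(49, 97) = 1

Yes, coprime (GCD = 1)


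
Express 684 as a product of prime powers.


684 / 2 = 342
342 / 2 = 171
171 / 3 = 57
57 / 3 = 19
19 / 19 = 1
684 = 2^2 × 3^2 × 19


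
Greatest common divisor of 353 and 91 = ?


353 = 3 * 91 + 80
91 = 1 * 80 + 11
80 = 7 * 11 + 3
11 = 3 * 3 + 2
3 = 1 * 2 + 1
2 = 2 * 1 + 0
GCD = 1


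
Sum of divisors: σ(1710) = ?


Divisors of 1710: 1, 2, 3, 5, 6, 9, 10, 15, 18, 19, 30, 38, 45, 57, 90, 95, 114, 171, 190, 285, 342, 570, 855, 1710
Sum = 1 + 2 + 3 + 5 + 6 + 9 + 10 + 15 + 18 + 19 + 30 + 38 + 45 + 57 + 90 + 95 + 114 + 171 + 190 + 285 + 342 + 570 + 855 + 1710 = 4680

σ(1710) = 4680


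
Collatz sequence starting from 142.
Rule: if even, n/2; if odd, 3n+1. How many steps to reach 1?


142 → 71 → 214 → 107 → 322 → 161 → 484 → 242 → 121 → 364 → 182 → 91 → 274 → 137 → 412 → 206 → 103 → 310 → 155 → 466 → 233 → 700 → 350 → 175 → 526 → 263 → 790 → 395 → 1186 → 593 → 1780 → 890 → 445 → 1336 → 668 → 334 → 167 → 502 → 251 → 754 → 377 → 1132 → 566 → 283 → 850 → 425 → 1276 → 638 → 319 → 958 → 479 → 1438 → 719 → 2158 → 1079 → 3238 → 1619 → 4858 → 2429 → 7288 → 3644 → 1822 → 911 → 2734 → 1367 → 4102 → 2051 → 6154 → 3077 → 9232 → 4616 → 2308 → 1154 → 577 → 1732 → 866 → 433 → 1300 → 650 → 325 → 976 → 488 → 244 → 122 → 61 → 184 → 92 → 46 → 23 → 70 → 35 → 106 → 53 → 160 → 80 → 40 → 20 → 10 → 5 → 16 → 8 → 4 → 2 → 1
Total steps = 103

103 steps


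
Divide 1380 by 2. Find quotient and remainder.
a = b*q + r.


1380 = 2 * 690 + 0
Check: 1380 + 0 = 1380

q = 690, r = 0


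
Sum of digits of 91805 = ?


9 + 1 + 8 + 0 + 5 = 23


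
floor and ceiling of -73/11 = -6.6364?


-73/11 = -6.6364
floor = -7
ceil = -6

floor = -7, ceil = -6


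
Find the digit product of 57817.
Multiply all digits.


5 × 7 × 8 × 1 × 7 = 1960


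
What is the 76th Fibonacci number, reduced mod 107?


F(k) mod 107 for k=1..76:
1, 1, 2, 3, 5, 8, 13, 21, 34, 55, 89, 37, 19, 56, 75, 24, 99, 16, 8, 24, 32, 56, 88, 37, 18, 55, 73, 21, 94, 8, 102, 3, 105, 1, 106, 0, 106, 106, 105, 104, 102, 99, 94, 86, 73, 52, 18, 70, 88, 51, 32, 83, 8, 91, 99, 83, 75, 51, 19, 70, 89, 52, 34, 86, 13, 99, 5, 104, 2, 106, 1, 0, 1, 1, 2, 3
F(76) mod 107 = 3


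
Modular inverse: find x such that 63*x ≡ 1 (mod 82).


Use the extended Euclidean algorithm on (82, 63); each row r = 82*s + 63*t:
r=82, s=1, t=0
r=63, s=0, t=1
q=1: r=19, s=1, t=-1   [82*(1) + 63*(-1) = 19]
q=3: r=6, s=-3, t=4   [82*(-3) + 63*(4) = 6]
q=3: r=1, s=10, t=-13   [82*(10) + 63*(-13) = 1]
q=6: r=0, s=-63, t=82   [82*(-63) + 63*(82) = 0]
GCD = 1 with t = -13, so 63*(-13) ≡ 1 (mod 82)
Inverse = -13 mod 82 = 69
Check: 63 * 69 = 4347 ≡ 1 (mod 82)

63^(-1) ≡ 69 (mod 82)


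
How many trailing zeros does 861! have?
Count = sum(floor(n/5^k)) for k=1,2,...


floor(861/5) = 172
floor(861/25) = 34
floor(861/125) = 6
floor(861/625) = 1
Total = 213

213 trailing zeros


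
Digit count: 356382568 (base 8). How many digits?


356382568 in base 8 = 2517373550
Number of digits = 10

10 digits (base 8)


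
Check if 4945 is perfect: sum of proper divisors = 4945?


Proper divisors of 4945: 1, 5, 23, 43, 115, 215, 989
Sum = 1 + 5 + 23 + 43 + 115 + 215 + 989 = 1391

No, 4945 is not perfect (1391 ≠ 4945)


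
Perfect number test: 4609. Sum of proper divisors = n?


Proper divisors of 4609: 1, 11, 419
Sum = 1 + 11 + 419 = 431

No, 4609 is not perfect (431 ≠ 4609)


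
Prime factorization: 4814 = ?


4814 / 2 = 2407
2407 / 29 = 83
83 / 83 = 1
4814 = 2 × 29 × 83


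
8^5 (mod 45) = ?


8^1 mod 45 = 8
8^2 mod 45 = 19
8^3 mod 45 = 17
8^4 mod 45 = 1
8^5 mod 45 = 8


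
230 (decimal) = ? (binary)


230 (base 10) = 230 (decimal)
230 (decimal) = 11100110 (base 2)


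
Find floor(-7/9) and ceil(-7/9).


-7/9 = -0.7778
floor = -1
ceil = 0

floor = -1, ceil = 0


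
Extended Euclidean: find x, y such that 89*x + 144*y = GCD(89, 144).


Tabular extended Euclidean (each row: r = 89*s + 144*t):
r=89, s=1, t=0
r=144, s=0, t=1
q=0: r=89, s=1, t=0   [89*(1) + 144*(0) = 89]
q=1: r=55, s=-1, t=1   [89*(-1) + 144*(1) = 55]
q=1: r=34, s=2, t=-1   [89*(2) + 144*(-1) = 34]
q=1: r=21, s=-3, t=2   [89*(-3) + 144*(2) = 21]
q=1: r=13, s=5, t=-3   [89*(5) + 144*(-3) = 13]
q=1: r=8, s=-8, t=5   [89*(-8) + 144*(5) = 8]
q=1: r=5, s=13, t=-8   [89*(13) + 144*(-8) = 5]
q=1: r=3, s=-21, t=13   [89*(-21) + 144*(13) = 3]
q=1: r=2, s=34, t=-21   [89*(34) + 144*(-21) = 2]
q=1: r=1, s=-55, t=34   [89*(-55) + 144*(34) = 1]
q=2: r=0, s=144, t=-89   [89*(144) + 144*(-89) = 0]
GCD = 1; from the row with r=1: x=-55, y=34
Check: 89*(-55) + 144*(34) = -4895 + 4896 = 1

GCD = 1, x = -55, y = 34


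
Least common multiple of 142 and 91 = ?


GCD(142, 91) = 1
LCM = 142*91/1 = 12922/1 = 12922

LCM = 12922


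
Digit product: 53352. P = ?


5 × 3 × 3 × 5 × 2 = 450


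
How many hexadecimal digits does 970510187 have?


970510187 in base 16 = 39D8CF6B
Number of digits = 8

8 digits (base 16)


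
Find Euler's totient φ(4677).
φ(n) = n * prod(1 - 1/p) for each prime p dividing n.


4677 = 3 × 1559
Prime factors: 3, 1559
φ(4677) = 4677 × (1-1/3) × (1-1/1559)
= 4677 × 2/3 × 1558/1559 = 3116

φ(4677) = 3116


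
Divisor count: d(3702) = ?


3702 = 2^1 × 3^1 × 617^1
d(3702) = (1+1) × (1+1) × (1+1) = 8

8 divisors


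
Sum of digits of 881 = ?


8 + 8 + 1 = 17


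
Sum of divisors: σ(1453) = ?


Divisors of 1453: 1, 1453
Sum = 1 + 1453 = 1454

σ(1453) = 1454


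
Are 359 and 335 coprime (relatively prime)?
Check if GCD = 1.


Euclidean algorithm:
359 = 1 * 335 + 24
335 = 13 * 24 + 23
24 = 1 * 23 + 1
23 = 23 * 1 + 0
GCD(359, 335) = 1

Yes, coprime (GCD = 1)


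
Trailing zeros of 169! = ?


floor(169/5) = 33
floor(169/25) = 6
floor(169/125) = 1
Total = 40

40 trailing zeros


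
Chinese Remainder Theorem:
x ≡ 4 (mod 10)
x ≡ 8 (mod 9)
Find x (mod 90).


M = 10*9 = 90
M1 = M/10 = 9, M2 = M/9 = 10
M1^(-1) mod 10 = 9, M2^(-1) mod 9 = 1
x = 4*9*9 + 8*10*1 = 404
404 mod 90 = 44
Check: 44 mod 10 = 4 ✓, 44 mod 9 = 8 ✓

x ≡ 44 (mod 90)


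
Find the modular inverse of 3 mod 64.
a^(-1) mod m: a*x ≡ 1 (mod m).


Use the extended Euclidean algorithm on (64, 3); each row r = 64*s + 3*t:
r=64, s=1, t=0
r=3, s=0, t=1
q=21: r=1, s=1, t=-21   [64*(1) + 3*(-21) = 1]
q=3: r=0, s=-3, t=64   [64*(-3) + 3*(64) = 0]
GCD = 1 with t = -21, so 3*(-21) ≡ 1 (mod 64)
Inverse = -21 mod 64 = 43
Check: 3 * 43 = 129 ≡ 1 (mod 64)

3^(-1) ≡ 43 (mod 64)


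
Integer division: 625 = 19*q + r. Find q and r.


625 = 19 * 32 + 17
Check: 608 + 17 = 625

q = 32, r = 17


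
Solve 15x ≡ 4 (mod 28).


GCD(15, 28) = 1, unique solution
a^(-1) mod 28 = 15
x = 15 * 4 mod 28 = 4

x ≡ 4 (mod 28)


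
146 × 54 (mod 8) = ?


146 × 54 = 7884
7884 mod 8 = 4


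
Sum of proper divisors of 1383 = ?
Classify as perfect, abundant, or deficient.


Proper divisors: 1, 3, 461
Sum = 1 + 3 + 461 = 465
465 < 1383 → deficient

s(1383) = 465 (deficient)


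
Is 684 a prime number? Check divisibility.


684 / 2 = 342 (exact division)
684 is NOT prime.

No, 684 is not prime


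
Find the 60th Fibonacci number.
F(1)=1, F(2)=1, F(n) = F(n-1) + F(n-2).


Sequence: 1, 1, 2, 3, 5, 8, 13, 21, 34, 55, 89, 144, 233, 377, 610, 987, 1597, 2584, 4181, 6765, 10946, 17711, 28657, 46368, 75025, 121393, 196418, 317811, 514229, 832040, 1346269, 2178309, 3524578, 5702887, 9227465, 14930352, 24157817, 39088169, 63245986, 102334155, 165580141, 267914296, 433494437, 701408733, 1134903170, 1836311903, 2971215073, 4807526976, 7778742049, 12586269025, 20365011074, 32951280099, 53316291173, 86267571272, 139583862445, 225851433717, 365435296162, 591286729879, 956722026041, 1548008755920
F(60) = 1548008755920


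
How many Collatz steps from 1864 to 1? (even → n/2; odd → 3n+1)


1864 → 932 → 466 → 233 → 700 → 350 → 175 → 526 → 263 → 790 → 395 → 1186 → 593 → 1780 → 890 → 445 → 1336 → 668 → 334 → 167 → 502 → 251 → 754 → 377 → 1132 → 566 → 283 → 850 → 425 → 1276 → 638 → 319 → 958 → 479 → 1438 → 719 → 2158 → 1079 → 3238 → 1619 → 4858 → 2429 → 7288 → 3644 → 1822 → 911 → 2734 → 1367 → 4102 → 2051 → 6154 → 3077 → 9232 → 4616 → 2308 → 1154 → 577 → 1732 → 866 → 433 → 1300 → 650 → 325 → 976 → 488 → 244 → 122 → 61 → 184 → 92 → 46 → 23 → 70 → 35 → 106 → 53 → 160 → 80 → 40 → 20 → 10 → 5 → 16 → 8 → 4 → 2 → 1
Total steps = 86

86 steps


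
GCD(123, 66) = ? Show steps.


123 = 1 * 66 + 57
66 = 1 * 57 + 9
57 = 6 * 9 + 3
9 = 3 * 3 + 0
GCD = 3


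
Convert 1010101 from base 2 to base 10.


1010101 (base 2) = 85 (decimal)
85 (decimal) = 85 (base 10)


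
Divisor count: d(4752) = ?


4752 = 2^4 × 3^3 × 11^1
d(4752) = (4+1) × (3+1) × (1+1) = 40

40 divisors


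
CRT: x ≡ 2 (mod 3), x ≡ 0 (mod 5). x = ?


M = 3*5 = 15
M1 = M/3 = 5, M2 = M/5 = 3
M1^(-1) mod 3 = 2, M2^(-1) mod 5 = 2
x = 2*5*2 + 0*3*2 = 20
20 mod 15 = 5
Check: 5 mod 3 = 2 ✓, 5 mod 5 = 0 ✓

x ≡ 5 (mod 15)


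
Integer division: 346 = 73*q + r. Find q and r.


346 = 73 * 4 + 54
Check: 292 + 54 = 346

q = 4, r = 54


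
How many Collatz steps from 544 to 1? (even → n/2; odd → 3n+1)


544 → 272 → 136 → 68 → 34 → 17 → 52 → 26 → 13 → 40 → 20 → 10 → 5 → 16 → 8 → 4 → 2 → 1
Total steps = 17

17 steps


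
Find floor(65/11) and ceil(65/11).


65/11 = 5.9091
floor = 5
ceil = 6

floor = 5, ceil = 6


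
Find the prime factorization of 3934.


3934 / 2 = 1967
1967 / 7 = 281
281 / 281 = 1
3934 = 2 × 7 × 281


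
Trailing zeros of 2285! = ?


floor(2285/5) = 457
floor(2285/25) = 91
floor(2285/125) = 18
floor(2285/625) = 3
Total = 569

569 trailing zeros


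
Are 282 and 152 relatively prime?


Euclidean algorithm:
282 = 1 * 152 + 130
152 = 1 * 130 + 22
130 = 5 * 22 + 20
22 = 1 * 20 + 2
20 = 10 * 2 + 0
GCD(282, 152) = 2

No, not coprime (GCD = 2)


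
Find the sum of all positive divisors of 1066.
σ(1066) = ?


Divisors of 1066: 1, 2, 13, 26, 41, 82, 533, 1066
Sum = 1 + 2 + 13 + 26 + 41 + 82 + 533 + 1066 = 1764

σ(1066) = 1764


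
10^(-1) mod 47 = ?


Use the extended Euclidean algorithm on (47, 10); each row r = 47*s + 10*t:
r=47, s=1, t=0
r=10, s=0, t=1
q=4: r=7, s=1, t=-4   [47*(1) + 10*(-4) = 7]
q=1: r=3, s=-1, t=5   [47*(-1) + 10*(5) = 3]
q=2: r=1, s=3, t=-14   [47*(3) + 10*(-14) = 1]
q=3: r=0, s=-10, t=47   [47*(-10) + 10*(47) = 0]
GCD = 1 with t = -14, so 10*(-14) ≡ 1 (mod 47)
Inverse = -14 mod 47 = 33
Check: 10 * 33 = 330 ≡ 1 (mod 47)

10^(-1) ≡ 33 (mod 47)


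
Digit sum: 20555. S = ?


2 + 0 + 5 + 5 + 5 = 17


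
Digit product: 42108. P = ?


4 × 2 × 1 × 0 × 8 = 0


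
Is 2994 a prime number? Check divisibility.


2994 / 2 = 1497 (exact division)
2994 is NOT prime.

No, 2994 is not prime


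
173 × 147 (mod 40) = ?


173 × 147 = 25431
25431 mod 40 = 31


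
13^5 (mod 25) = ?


13^1 mod 25 = 13
13^2 mod 25 = 19
13^3 mod 25 = 22
13^4 mod 25 = 11
13^5 mod 25 = 18


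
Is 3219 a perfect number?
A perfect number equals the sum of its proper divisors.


Proper divisors of 3219: 1, 3, 29, 37, 87, 111, 1073
Sum = 1 + 3 + 29 + 37 + 87 + 111 + 1073 = 1341

No, 3219 is not perfect (1341 ≠ 3219)


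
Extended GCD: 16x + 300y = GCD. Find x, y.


Tabular extended Euclidean (each row: r = 16*s + 300*t):
r=16, s=1, t=0
r=300, s=0, t=1
q=0: r=16, s=1, t=0   [16*(1) + 300*(0) = 16]
q=18: r=12, s=-18, t=1   [16*(-18) + 300*(1) = 12]
q=1: r=4, s=19, t=-1   [16*(19) + 300*(-1) = 4]
q=3: r=0, s=-75, t=4   [16*(-75) + 300*(4) = 0]
GCD = 4; from the row with r=4: x=19, y=-1
Check: 16*(19) + 300*(-1) = 304 - 300 = 4

GCD = 4, x = 19, y = -1


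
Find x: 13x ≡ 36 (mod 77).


GCD(13, 77) = 1, unique solution
a^(-1) mod 77 = 6
x = 6 * 36 mod 77 = 62

x ≡ 62 (mod 77)


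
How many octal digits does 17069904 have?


17069904 in base 8 = 101073520
Number of digits = 9

9 digits (base 8)


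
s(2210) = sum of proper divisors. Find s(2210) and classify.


Proper divisors: 1, 2, 5, 10, 13, 17, 26, 34, 65, 85, 130, 170, 221, 442, 1105
Sum = 1 + 2 + 5 + 10 + 13 + 17 + 26 + 34 + 65 + 85 + 130 + 170 + 221 + 442 + 1105 = 2326
2326 > 2210 → abundant

s(2210) = 2326 (abundant)


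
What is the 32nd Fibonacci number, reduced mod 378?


F(k) mod 378 for k=1..32:
1, 1, 2, 3, 5, 8, 13, 21, 34, 55, 89, 144, 233, 377, 232, 231, 85, 316, 23, 339, 362, 323, 307, 252, 181, 55, 236, 291, 149, 62, 211, 273
F(32) mod 378 = 273


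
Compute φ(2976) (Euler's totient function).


2976 = 2^5 × 3 × 31
Prime factors: 2, 3, 31
φ(2976) = 2976 × (1-1/2) × (1-1/3) × (1-1/31)
= 2976 × 1/2 × 2/3 × 30/31 = 960

φ(2976) = 960


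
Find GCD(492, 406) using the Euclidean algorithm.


492 = 1 * 406 + 86
406 = 4 * 86 + 62
86 = 1 * 62 + 24
62 = 2 * 24 + 14
24 = 1 * 14 + 10
14 = 1 * 10 + 4
10 = 2 * 4 + 2
4 = 2 * 2 + 0
GCD = 2


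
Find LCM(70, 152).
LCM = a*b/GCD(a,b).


GCD(70, 152) = 2
LCM = 70*152/2 = 10640/2 = 5320

LCM = 5320


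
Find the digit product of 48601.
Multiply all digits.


4 × 8 × 6 × 0 × 1 = 0


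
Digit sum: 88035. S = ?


8 + 8 + 0 + 3 + 5 = 24


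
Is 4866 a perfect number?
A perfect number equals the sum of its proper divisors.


Proper divisors of 4866: 1, 2, 3, 6, 811, 1622, 2433
Sum = 1 + 2 + 3 + 6 + 811 + 1622 + 2433 = 4878

No, 4866 is not perfect (4878 ≠ 4866)


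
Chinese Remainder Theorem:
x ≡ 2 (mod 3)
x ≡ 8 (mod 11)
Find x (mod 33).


M = 3*11 = 33
M1 = M/3 = 11, M2 = M/11 = 3
M1^(-1) mod 3 = 2, M2^(-1) mod 11 = 4
x = 2*11*2 + 8*3*4 = 140
140 mod 33 = 8
Check: 8 mod 3 = 2 ✓, 8 mod 11 = 8 ✓

x ≡ 8 (mod 33)


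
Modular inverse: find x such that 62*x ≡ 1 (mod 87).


Use the extended Euclidean algorithm on (87, 62); each row r = 87*s + 62*t:
r=87, s=1, t=0
r=62, s=0, t=1
q=1: r=25, s=1, t=-1   [87*(1) + 62*(-1) = 25]
q=2: r=12, s=-2, t=3   [87*(-2) + 62*(3) = 12]
q=2: r=1, s=5, t=-7   [87*(5) + 62*(-7) = 1]
q=12: r=0, s=-62, t=87   [87*(-62) + 62*(87) = 0]
GCD = 1 with t = -7, so 62*(-7) ≡ 1 (mod 87)
Inverse = -7 mod 87 = 80
Check: 62 * 80 = 4960 ≡ 1 (mod 87)

62^(-1) ≡ 80 (mod 87)


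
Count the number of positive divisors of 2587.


2587 = 13^1 × 199^1
d(2587) = (1+1) × (1+1) = 4

4 divisors


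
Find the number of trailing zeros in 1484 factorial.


floor(1484/5) = 296
floor(1484/25) = 59
floor(1484/125) = 11
floor(1484/625) = 2
Total = 368

368 trailing zeros


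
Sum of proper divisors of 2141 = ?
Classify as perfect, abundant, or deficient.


Proper divisors: 1
Sum = 1 = 1
1 < 2141 → deficient

s(2141) = 1 (deficient)


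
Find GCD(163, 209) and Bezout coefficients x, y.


Tabular extended Euclidean (each row: r = 163*s + 209*t):
r=163, s=1, t=0
r=209, s=0, t=1
q=0: r=163, s=1, t=0   [163*(1) + 209*(0) = 163]
q=1: r=46, s=-1, t=1   [163*(-1) + 209*(1) = 46]
q=3: r=25, s=4, t=-3   [163*(4) + 209*(-3) = 25]
q=1: r=21, s=-5, t=4   [163*(-5) + 209*(4) = 21]
q=1: r=4, s=9, t=-7   [163*(9) + 209*(-7) = 4]
q=5: r=1, s=-50, t=39   [163*(-50) + 209*(39) = 1]
q=4: r=0, s=209, t=-163   [163*(209) + 209*(-163) = 0]
GCD = 1; from the row with r=1: x=-50, y=39
Check: 163*(-50) + 209*(39) = -8150 + 8151 = 1

GCD = 1, x = -50, y = 39


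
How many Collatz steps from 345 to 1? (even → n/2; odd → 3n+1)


345 → 1036 → 518 → 259 → 778 → 389 → 1168 → 584 → 292 → 146 → 73 → 220 → 110 → 55 → 166 → 83 → 250 → 125 → 376 → 188 → 94 → 47 → 142 → 71 → 214 → 107 → 322 → 161 → 484 → 242 → 121 → 364 → 182 → 91 → 274 → 137 → 412 → 206 → 103 → 310 → 155 → 466 → 233 → 700 → 350 → 175 → 526 → 263 → 790 → 395 → 1186 → 593 → 1780 → 890 → 445 → 1336 → 668 → 334 → 167 → 502 → 251 → 754 → 377 → 1132 → 566 → 283 → 850 → 425 → 1276 → 638 → 319 → 958 → 479 → 1438 → 719 → 2158 → 1079 → 3238 → 1619 → 4858 → 2429 → 7288 → 3644 → 1822 → 911 → 2734 → 1367 → 4102 → 2051 → 6154 → 3077 → 9232 → 4616 → 2308 → 1154 → 577 → 1732 → 866 → 433 → 1300 → 650 → 325 → 976 → 488 → 244 → 122 → 61 → 184 → 92 → 46 → 23 → 70 → 35 → 106 → 53 → 160 → 80 → 40 → 20 → 10 → 5 → 16 → 8 → 4 → 2 → 1
Total steps = 125

125 steps


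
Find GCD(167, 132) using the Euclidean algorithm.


167 = 1 * 132 + 35
132 = 3 * 35 + 27
35 = 1 * 27 + 8
27 = 3 * 8 + 3
8 = 2 * 3 + 2
3 = 1 * 2 + 1
2 = 2 * 1 + 0
GCD = 1


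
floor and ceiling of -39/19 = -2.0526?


-39/19 = -2.0526
floor = -3
ceil = -2

floor = -3, ceil = -2


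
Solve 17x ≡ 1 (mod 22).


GCD(17, 22) = 1, unique solution
a^(-1) mod 22 = 13
x = 13 * 1 mod 22 = 13

x ≡ 13 (mod 22)


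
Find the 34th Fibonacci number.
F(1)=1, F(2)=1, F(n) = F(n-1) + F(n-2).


Sequence: 1, 1, 2, 3, 5, 8, 13, 21, 34, 55, 89, 144, 233, 377, 610, 987, 1597, 2584, 4181, 6765, 10946, 17711, 28657, 46368, 75025, 121393, 196418, 317811, 514229, 832040, 1346269, 2178309, 3524578, 5702887
F(34) = 5702887


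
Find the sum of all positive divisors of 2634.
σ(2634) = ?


Divisors of 2634: 1, 2, 3, 6, 439, 878, 1317, 2634
Sum = 1 + 2 + 3 + 6 + 439 + 878 + 1317 + 2634 = 5280

σ(2634) = 5280


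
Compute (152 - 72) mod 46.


152 - 72 = 80
80 mod 46 = 34


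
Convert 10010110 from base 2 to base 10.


10010110 (base 2) = 150 (decimal)
150 (decimal) = 150 (base 10)


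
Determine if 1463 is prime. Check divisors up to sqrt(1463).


1463 / 7 = 209 (exact division)
1463 is NOT prime.

No, 1463 is not prime


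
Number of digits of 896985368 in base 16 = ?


896985368 in base 16 = 3576E918
Number of digits = 8

8 digits (base 16)


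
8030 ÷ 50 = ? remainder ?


8030 = 50 * 160 + 30
Check: 8000 + 30 = 8030

q = 160, r = 30


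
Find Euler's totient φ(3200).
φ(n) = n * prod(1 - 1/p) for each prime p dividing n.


3200 = 2^7 × 5^2
Prime factors: 2, 5
φ(3200) = 3200 × (1-1/2) × (1-1/5)
= 3200 × 1/2 × 4/5 = 1280

φ(3200) = 1280


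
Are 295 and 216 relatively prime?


Euclidean algorithm:
295 = 1 * 216 + 79
216 = 2 * 79 + 58
79 = 1 * 58 + 21
58 = 2 * 21 + 16
21 = 1 * 16 + 5
16 = 3 * 5 + 1
5 = 5 * 1 + 0
GCD(295, 216) = 1

Yes, coprime (GCD = 1)


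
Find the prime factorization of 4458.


4458 / 2 = 2229
2229 / 3 = 743
743 / 743 = 1
4458 = 2 × 3 × 743


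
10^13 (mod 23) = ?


10^1 mod 23 = 10
10^2 mod 23 = 8
10^3 mod 23 = 11
10^4 mod 23 = 18
10^5 mod 23 = 19
10^6 mod 23 = 6
10^7 mod 23 = 14
10^8 mod 23 = 2
10^9 mod 23 = 20
10^10 mod 23 = 16
10^11 mod 23 = 22
10^12 mod 23 = 13
10^13 mod 23 = 15


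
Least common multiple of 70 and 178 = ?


GCD(70, 178) = 2
LCM = 70*178/2 = 12460/2 = 6230

LCM = 6230


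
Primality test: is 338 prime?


338 / 2 = 169 (exact division)
338 is NOT prime.

No, 338 is not prime


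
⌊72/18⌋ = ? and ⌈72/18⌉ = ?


72/18 = 4.0000
floor = 4
ceil = 4

floor = 4, ceil = 4


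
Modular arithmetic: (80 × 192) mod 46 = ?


80 × 192 = 15360
15360 mod 46 = 42


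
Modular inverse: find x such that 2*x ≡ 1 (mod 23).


Use the extended Euclidean algorithm on (23, 2); each row r = 23*s + 2*t:
r=23, s=1, t=0
r=2, s=0, t=1
q=11: r=1, s=1, t=-11   [23*(1) + 2*(-11) = 1]
q=2: r=0, s=-2, t=23   [23*(-2) + 2*(23) = 0]
GCD = 1 with t = -11, so 2*(-11) ≡ 1 (mod 23)
Inverse = -11 mod 23 = 12
Check: 2 * 12 = 24 ≡ 1 (mod 23)

2^(-1) ≡ 12 (mod 23)


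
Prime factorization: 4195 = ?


4195 / 5 = 839
839 / 839 = 1
4195 = 5 × 839


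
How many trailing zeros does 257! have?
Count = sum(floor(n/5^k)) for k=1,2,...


floor(257/5) = 51
floor(257/25) = 10
floor(257/125) = 2
Total = 63

63 trailing zeros


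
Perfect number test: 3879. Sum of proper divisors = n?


Proper divisors of 3879: 1, 3, 9, 431, 1293
Sum = 1 + 3 + 9 + 431 + 1293 = 1737

No, 3879 is not perfect (1737 ≠ 3879)


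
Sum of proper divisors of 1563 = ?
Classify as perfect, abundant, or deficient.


Proper divisors: 1, 3, 521
Sum = 1 + 3 + 521 = 525
525 < 1563 → deficient

s(1563) = 525 (deficient)


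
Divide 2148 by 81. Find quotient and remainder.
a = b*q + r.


2148 = 81 * 26 + 42
Check: 2106 + 42 = 2148

q = 26, r = 42


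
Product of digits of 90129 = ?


9 × 0 × 1 × 2 × 9 = 0


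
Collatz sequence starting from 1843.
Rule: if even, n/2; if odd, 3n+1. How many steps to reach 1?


1843 → 5530 → 2765 → 8296 → 4148 → 2074 → 1037 → 3112 → 1556 → 778 → 389 → 1168 → 584 → 292 → 146 → 73 → 220 → 110 → 55 → 166 → 83 → 250 → 125 → 376 → 188 → 94 → 47 → 142 → 71 → 214 → 107 → 322 → 161 → 484 → 242 → 121 → 364 → 182 → 91 → 274 → 137 → 412 → 206 → 103 → 310 → 155 → 466 → 233 → 700 → 350 → 175 → 526 → 263 → 790 → 395 → 1186 → 593 → 1780 → 890 → 445 → 1336 → 668 → 334 → 167 → 502 → 251 → 754 → 377 → 1132 → 566 → 283 → 850 → 425 → 1276 → 638 → 319 → 958 → 479 → 1438 → 719 → 2158 → 1079 → 3238 → 1619 → 4858 → 2429 → 7288 → 3644 → 1822 → 911 → 2734 → 1367 → 4102 → 2051 → 6154 → 3077 → 9232 → 4616 → 2308 → 1154 → 577 → 1732 → 866 → 433 → 1300 → 650 → 325 → 976 → 488 → 244 → 122 → 61 → 184 → 92 → 46 → 23 → 70 → 35 → 106 → 53 → 160 → 80 → 40 → 20 → 10 → 5 → 16 → 8 → 4 → 2 → 1
Total steps = 130

130 steps


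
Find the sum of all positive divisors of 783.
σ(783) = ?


Divisors of 783: 1, 3, 9, 27, 29, 87, 261, 783
Sum = 1 + 3 + 9 + 27 + 29 + 87 + 261 + 783 = 1200

σ(783) = 1200


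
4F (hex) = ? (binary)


4F (base 16) = 79 (decimal)
79 (decimal) = 1001111 (base 2)


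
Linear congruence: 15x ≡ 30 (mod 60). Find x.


GCD(15, 60) = 15 divides 30
Divide: 1x ≡ 2 (mod 4)
x ≡ 2 (mod 4)


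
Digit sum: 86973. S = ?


8 + 6 + 9 + 7 + 3 = 33


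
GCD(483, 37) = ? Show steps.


483 = 13 * 37 + 2
37 = 18 * 2 + 1
2 = 2 * 1 + 0
GCD = 1


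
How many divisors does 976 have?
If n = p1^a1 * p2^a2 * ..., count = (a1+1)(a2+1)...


976 = 2^4 × 61^1
d(976) = (4+1) × (1+1) = 10

10 divisors


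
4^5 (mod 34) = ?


4^1 mod 34 = 4
4^2 mod 34 = 16
4^3 mod 34 = 30
4^4 mod 34 = 18
4^5 mod 34 = 4


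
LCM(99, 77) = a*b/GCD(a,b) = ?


GCD(99, 77) = 11
LCM = 99*77/11 = 7623/11 = 693

LCM = 693


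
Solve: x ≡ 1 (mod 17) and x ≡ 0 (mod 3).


M = 17*3 = 51
M1 = M/17 = 3, M2 = M/3 = 17
M1^(-1) mod 17 = 6, M2^(-1) mod 3 = 2
x = 1*3*6 + 0*17*2 = 18
18 mod 51 = 18
Check: 18 mod 17 = 1 ✓, 18 mod 3 = 0 ✓

x ≡ 18 (mod 51)


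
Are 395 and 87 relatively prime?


Euclidean algorithm:
395 = 4 * 87 + 47
87 = 1 * 47 + 40
47 = 1 * 40 + 7
40 = 5 * 7 + 5
7 = 1 * 5 + 2
5 = 2 * 2 + 1
2 = 2 * 1 + 0
GCD(395, 87) = 1

Yes, coprime (GCD = 1)


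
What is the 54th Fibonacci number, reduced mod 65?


F(k) mod 65 for k=1..54:
1, 1, 2, 3, 5, 8, 13, 21, 34, 55, 24, 14, 38, 52, 25, 12, 37, 49, 21, 5, 26, 31, 57, 23, 15, 38, 53, 26, 14, 40, 54, 29, 18, 47, 0, 47, 47, 29, 11, 40, 51, 26, 12, 38, 50, 23, 8, 31, 39, 5, 44, 49, 28, 12
F(54) mod 65 = 12


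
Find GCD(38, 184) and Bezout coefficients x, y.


Tabular extended Euclidean (each row: r = 38*s + 184*t):
r=38, s=1, t=0
r=184, s=0, t=1
q=0: r=38, s=1, t=0   [38*(1) + 184*(0) = 38]
q=4: r=32, s=-4, t=1   [38*(-4) + 184*(1) = 32]
q=1: r=6, s=5, t=-1   [38*(5) + 184*(-1) = 6]
q=5: r=2, s=-29, t=6   [38*(-29) + 184*(6) = 2]
q=3: r=0, s=92, t=-19   [38*(92) + 184*(-19) = 0]
GCD = 2; from the row with r=2: x=-29, y=6
Check: 38*(-29) + 184*(6) = -1102 + 1104 = 2

GCD = 2, x = -29, y = 6


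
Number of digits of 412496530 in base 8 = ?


412496530 in base 8 = 3045431222
Number of digits = 10

10 digits (base 8)


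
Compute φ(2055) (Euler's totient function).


2055 = 3 × 5 × 137
Prime factors: 3, 5, 137
φ(2055) = 2055 × (1-1/3) × (1-1/5) × (1-1/137)
= 2055 × 2/3 × 4/5 × 136/137 = 1088

φ(2055) = 1088


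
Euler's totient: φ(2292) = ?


2292 = 2^2 × 3 × 191
Prime factors: 2, 3, 191
φ(2292) = 2292 × (1-1/2) × (1-1/3) × (1-1/191)
= 2292 × 1/2 × 2/3 × 190/191 = 760

φ(2292) = 760


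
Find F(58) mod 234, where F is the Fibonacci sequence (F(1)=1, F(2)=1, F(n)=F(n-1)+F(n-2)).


F(k) mod 234 for k=1..58:
1, 1, 2, 3, 5, 8, 13, 21, 34, 55, 89, 144, 233, 143, 142, 51, 193, 10, 203, 213, 182, 161, 109, 36, 145, 181, 92, 39, 131, 170, 67, 3, 70, 73, 143, 216, 125, 107, 232, 105, 103, 208, 77, 51, 128, 179, 73, 18, 91, 109, 200, 75, 41, 116, 157, 39, 196, 1
F(58) mod 234 = 1


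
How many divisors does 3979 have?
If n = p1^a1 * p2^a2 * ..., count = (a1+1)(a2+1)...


3979 = 23^1 × 173^1
d(3979) = (1+1) × (1+1) = 4

4 divisors


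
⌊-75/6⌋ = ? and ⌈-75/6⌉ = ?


-75/6 = -12.5000
floor = -13
ceil = -12

floor = -13, ceil = -12


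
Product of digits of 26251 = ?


2 × 6 × 2 × 5 × 1 = 120


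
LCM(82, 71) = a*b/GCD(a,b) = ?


GCD(82, 71) = 1
LCM = 82*71/1 = 5822/1 = 5822

LCM = 5822


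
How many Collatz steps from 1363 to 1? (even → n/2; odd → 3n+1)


1363 → 4090 → 2045 → 6136 → 3068 → 1534 → 767 → 2302 → 1151 → 3454 → 1727 → 5182 → 2591 → 7774 → 3887 → 11662 → 5831 → 17494 → 8747 → 26242 → 13121 → 39364 → 19682 → 9841 → 29524 → 14762 → 7381 → 22144 → 11072 → 5536 → 2768 → 1384 → 692 → 346 → 173 → 520 → 260 → 130 → 65 → 196 → 98 → 49 → 148 → 74 → 37 → 112 → 56 → 28 → 14 → 7 → 22 → 11 → 34 → 17 → 52 → 26 → 13 → 40 → 20 → 10 → 5 → 16 → 8 → 4 → 2 → 1
Total steps = 65

65 steps


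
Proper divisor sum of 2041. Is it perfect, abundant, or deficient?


Proper divisors: 1, 13, 157
Sum = 1 + 13 + 157 = 171
171 < 2041 → deficient

s(2041) = 171 (deficient)


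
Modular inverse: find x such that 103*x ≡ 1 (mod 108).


Use the extended Euclidean algorithm on (108, 103); each row r = 108*s + 103*t:
r=108, s=1, t=0
r=103, s=0, t=1
q=1: r=5, s=1, t=-1   [108*(1) + 103*(-1) = 5]
q=20: r=3, s=-20, t=21   [108*(-20) + 103*(21) = 3]
q=1: r=2, s=21, t=-22   [108*(21) + 103*(-22) = 2]
q=1: r=1, s=-41, t=43   [108*(-41) + 103*(43) = 1]
q=2: r=0, s=103, t=-108   [108*(103) + 103*(-108) = 0]
GCD = 1 with t = 43, so 103*(43) ≡ 1 (mod 108)
Inverse = 43 mod 108 = 43
Check: 103 * 43 = 4429 ≡ 1 (mod 108)

103^(-1) ≡ 43 (mod 108)


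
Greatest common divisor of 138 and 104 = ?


138 = 1 * 104 + 34
104 = 3 * 34 + 2
34 = 17 * 2 + 0
GCD = 2


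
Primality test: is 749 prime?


749 / 7 = 107 (exact division)
749 is NOT prime.

No, 749 is not prime


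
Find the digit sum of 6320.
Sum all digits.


6 + 3 + 2 + 0 = 11


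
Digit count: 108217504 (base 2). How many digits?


108217504 in base 2 = 110011100110100010010100000
Number of digits = 27

27 digits (base 2)


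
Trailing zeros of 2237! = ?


floor(2237/5) = 447
floor(2237/25) = 89
floor(2237/125) = 17
floor(2237/625) = 3
Total = 556

556 trailing zeros


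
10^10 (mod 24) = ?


10^1 mod 24 = 10
10^2 mod 24 = 4
10^3 mod 24 = 16
10^4 mod 24 = 16
10^5 mod 24 = 16
10^6 mod 24 = 16
10^7 mod 24 = 16
10^8 mod 24 = 16
10^9 mod 24 = 16
10^10 mod 24 = 16


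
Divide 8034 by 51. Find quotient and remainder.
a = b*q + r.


8034 = 51 * 157 + 27
Check: 8007 + 27 = 8034

q = 157, r = 27


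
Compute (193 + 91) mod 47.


193 + 91 = 284
284 mod 47 = 2


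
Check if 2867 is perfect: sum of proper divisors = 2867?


Proper divisors of 2867: 1, 47, 61
Sum = 1 + 47 + 61 = 109

No, 2867 is not perfect (109 ≠ 2867)


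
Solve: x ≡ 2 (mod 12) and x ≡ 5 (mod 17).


M = 12*17 = 204
M1 = M/12 = 17, M2 = M/17 = 12
M1^(-1) mod 12 = 5, M2^(-1) mod 17 = 10
x = 2*17*5 + 5*12*10 = 770
770 mod 204 = 158
Check: 158 mod 12 = 2 ✓, 158 mod 17 = 5 ✓

x ≡ 158 (mod 204)


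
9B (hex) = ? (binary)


9B (base 16) = 155 (decimal)
155 (decimal) = 10011011 (base 2)


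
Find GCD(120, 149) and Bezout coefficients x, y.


Tabular extended Euclidean (each row: r = 120*s + 149*t):
r=120, s=1, t=0
r=149, s=0, t=1
q=0: r=120, s=1, t=0   [120*(1) + 149*(0) = 120]
q=1: r=29, s=-1, t=1   [120*(-1) + 149*(1) = 29]
q=4: r=4, s=5, t=-4   [120*(5) + 149*(-4) = 4]
q=7: r=1, s=-36, t=29   [120*(-36) + 149*(29) = 1]
q=4: r=0, s=149, t=-120   [120*(149) + 149*(-120) = 0]
GCD = 1; from the row with r=1: x=-36, y=29
Check: 120*(-36) + 149*(29) = -4320 + 4321 = 1

GCD = 1, x = -36, y = 29


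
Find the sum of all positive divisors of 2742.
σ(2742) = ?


Divisors of 2742: 1, 2, 3, 6, 457, 914, 1371, 2742
Sum = 1 + 2 + 3 + 6 + 457 + 914 + 1371 + 2742 = 5496

σ(2742) = 5496


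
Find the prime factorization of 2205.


2205 / 3 = 735
735 / 3 = 245
245 / 5 = 49
49 / 7 = 7
7 / 7 = 1
2205 = 3^2 × 5 × 7^2


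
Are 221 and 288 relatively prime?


Euclidean algorithm:
288 = 1 * 221 + 67
221 = 3 * 67 + 20
67 = 3 * 20 + 7
20 = 2 * 7 + 6
7 = 1 * 6 + 1
6 = 6 * 1 + 0
GCD(221, 288) = 1

Yes, coprime (GCD = 1)


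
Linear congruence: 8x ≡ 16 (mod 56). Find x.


GCD(8, 56) = 8 divides 16
Divide: 1x ≡ 2 (mod 7)
x ≡ 2 (mod 7)


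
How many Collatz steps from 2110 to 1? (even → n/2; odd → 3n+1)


2110 → 1055 → 3166 → 1583 → 4750 → 2375 → 7126 → 3563 → 10690 → 5345 → 16036 → 8018 → 4009 → 12028 → 6014 → 3007 → 9022 → 4511 → 13534 → 6767 → 20302 → 10151 → 30454 → 15227 → 45682 → 22841 → 68524 → 34262 → 17131 → 51394 → 25697 → 77092 → 38546 → 19273 → 57820 → 28910 → 14455 → 43366 → 21683 → 65050 → 32525 → 97576 → 48788 → 24394 → 12197 → 36592 → 18296 → 9148 → 4574 → 2287 → 6862 → 3431 → 10294 → 5147 → 15442 → 7721 → 23164 → 11582 → 5791 → 17374 → 8687 → 26062 → 13031 → 39094 → 19547 → 58642 → 29321 → 87964 → 43982 → 21991 → 65974 → 32987 → 98962 → 49481 → 148444 → 74222 → 37111 → 111334 → 55667 → 167002 → 83501 → 250504 → 125252 → 62626 → 31313 → 93940 → 46970 → 23485 → 70456 → 35228 → 17614 → 8807 → 26422 → 13211 → 39634 → 19817 → 59452 → 29726 → 14863 → 44590 → 22295 → 66886 → 33443 → 100330 → 50165 → 150496 → 75248 → 37624 → 18812 → 9406 → 4703 → 14110 → 7055 → 21166 → 10583 → 31750 → 15875 → 47626 → 23813 → 71440 → 35720 → 17860 → 8930 → 4465 → 13396 → 6698 → 3349 → 10048 → 5024 → 2512 → 1256 → 628 → 314 → 157 → 472 → 236 → 118 → 59 → 178 → 89 → 268 → 134 → 67 → 202 → 101 → 304 → 152 → 76 → 38 → 19 → 58 → 29 → 88 → 44 → 22 → 11 → 34 → 17 → 52 → 26 → 13 → 40 → 20 → 10 → 5 → 16 → 8 → 4 → 2 → 1
Total steps = 169

169 steps
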